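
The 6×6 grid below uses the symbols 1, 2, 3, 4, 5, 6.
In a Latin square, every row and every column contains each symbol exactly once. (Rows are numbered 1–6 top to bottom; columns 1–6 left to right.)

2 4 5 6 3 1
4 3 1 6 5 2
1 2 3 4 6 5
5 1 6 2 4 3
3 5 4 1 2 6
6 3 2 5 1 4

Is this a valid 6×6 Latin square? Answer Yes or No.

Every row is a permutation, but column 4 contains 6 twice (at rows 1 and 2).

No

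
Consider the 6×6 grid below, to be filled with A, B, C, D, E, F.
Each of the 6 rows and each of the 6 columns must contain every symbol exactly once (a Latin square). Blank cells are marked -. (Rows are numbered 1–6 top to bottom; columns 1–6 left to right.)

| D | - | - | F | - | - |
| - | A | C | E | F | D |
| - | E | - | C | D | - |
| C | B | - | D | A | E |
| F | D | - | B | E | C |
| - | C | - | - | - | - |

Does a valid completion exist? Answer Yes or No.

Row 1, column 2: row 1 together with column 2 already contain {A, B, C, D, E, F} — every symbol — so nothing can go there. The grid has no valid completion.

No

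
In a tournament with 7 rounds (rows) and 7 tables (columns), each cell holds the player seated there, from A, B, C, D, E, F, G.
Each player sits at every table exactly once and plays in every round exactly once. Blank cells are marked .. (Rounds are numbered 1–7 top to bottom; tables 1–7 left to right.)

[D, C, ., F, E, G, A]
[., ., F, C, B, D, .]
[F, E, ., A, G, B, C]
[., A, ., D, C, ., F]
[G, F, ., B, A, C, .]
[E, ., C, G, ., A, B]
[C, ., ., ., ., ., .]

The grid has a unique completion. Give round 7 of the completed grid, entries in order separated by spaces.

Round 7, table 4: round 7 has {C} and table 4 has {A, B, C, D, F, G}, leaving only E.
Round 7, table 6: round 7 has {C, E} and table 6 has {A, B, C, D, G}, leaving only F.
Round 7, table 5: round 7 has {C, E, F} and table 5 has {A, B, C, E, G}, leaving only D.
Round 7, table 7: round 7 has {C, D, E, F} and table 7 has {A, B, C, F}, leaving only G.
Round 7, table 2: round 7 has {C, D, E, F, G} and table 2 has {A, C, E, F}, leaving only B.
Round 7, table 3: round 7 has {B, C, D, E, F, G} and table 3 has {C, F}, leaving only A.
So round 7 reads: C B A E D F G.

C B A E D F G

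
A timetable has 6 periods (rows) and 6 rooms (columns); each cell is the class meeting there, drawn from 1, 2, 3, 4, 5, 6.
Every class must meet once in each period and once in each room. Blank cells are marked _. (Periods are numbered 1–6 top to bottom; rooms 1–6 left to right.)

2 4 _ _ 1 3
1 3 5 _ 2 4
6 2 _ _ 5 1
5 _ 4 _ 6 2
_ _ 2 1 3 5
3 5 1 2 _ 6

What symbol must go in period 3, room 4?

4

Period 1, room 3: period 1 has {1, 2, 3, 4} and room 3 has {1, 2, 4, 5}, leaving only 6.
Period 1, room 4: period 1 has {1, 2, 3, 4, 6} and room 4 has {1, 2}, leaving only 5.
Period 2, room 4: period 2 has {1, 2, 3, 4, 5} and room 4 has {1, 2, 5}, leaving only 6.
Period 3, room 3: period 3 has {1, 2, 5, 6} and room 3 has {1, 2, 4, 5, 6}, leaving only 3.
Period 3 already has {1, 2, 3, 5, 6} and room 4 already has {1, 2, 5, 6}, so period 3, room 4 must be 4.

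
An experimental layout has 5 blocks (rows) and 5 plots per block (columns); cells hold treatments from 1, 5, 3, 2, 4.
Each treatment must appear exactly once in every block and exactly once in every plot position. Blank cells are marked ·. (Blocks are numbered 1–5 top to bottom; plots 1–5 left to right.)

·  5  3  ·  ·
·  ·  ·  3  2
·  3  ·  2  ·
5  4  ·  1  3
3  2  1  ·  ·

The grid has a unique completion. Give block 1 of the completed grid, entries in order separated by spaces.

2 5 3 4 1

Block 1, plot 4: block 1 has {5, 3} and plot 4 has {1, 3, 2}, leaving only 4.
Block 1, plot 5: block 1 has {5, 3, 4} and plot 5 has {3, 2}, leaving only 1.
Block 1, plot 1: block 1 has {1, 5, 3, 4} and plot 1 has {5, 3}, leaving only 2.
So block 1 reads: 2 5 3 4 1.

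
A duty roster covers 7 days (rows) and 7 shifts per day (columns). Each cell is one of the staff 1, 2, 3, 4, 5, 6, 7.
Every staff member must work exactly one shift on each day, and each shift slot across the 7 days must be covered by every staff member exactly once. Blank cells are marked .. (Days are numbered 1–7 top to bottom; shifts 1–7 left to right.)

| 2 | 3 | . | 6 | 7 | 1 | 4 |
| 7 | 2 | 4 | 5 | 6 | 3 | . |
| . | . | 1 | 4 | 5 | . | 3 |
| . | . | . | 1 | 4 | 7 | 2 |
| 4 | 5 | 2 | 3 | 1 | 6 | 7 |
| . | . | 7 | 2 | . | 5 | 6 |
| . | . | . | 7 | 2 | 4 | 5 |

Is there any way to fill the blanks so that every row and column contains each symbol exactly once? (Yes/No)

No day or shift among the givens repeats a symbol, and propagating forced cells runs into no contradiction.
One valid completion exists (for instance, 2 3 5 6 7 1 4 / 7 2 4 5 6 3 1 / 6 7 1 4 5 2 3 / 5 6 3 1 4 7 2 / 4 5 2 3 1 6 7 / 1 4 7 2 3 5 6 / 3 1 6 7 2 4 5).

Yes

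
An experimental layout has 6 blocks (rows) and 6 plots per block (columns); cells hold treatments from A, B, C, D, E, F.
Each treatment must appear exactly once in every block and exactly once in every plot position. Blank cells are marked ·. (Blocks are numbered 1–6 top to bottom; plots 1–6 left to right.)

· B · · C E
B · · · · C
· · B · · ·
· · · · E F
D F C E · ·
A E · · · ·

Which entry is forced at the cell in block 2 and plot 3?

E

Block 1, plot 1: block 1 has {B, C, E} and plot 1 has {A, B, D}, leaving only F.
Block 4, plot 1: block 4 has {E, F} and plot 1 has {A, B, D, F}, leaving only C.
Block 3, plot 1: block 3 has {B} and plot 1 has {A, B, C, D, F}, leaving only E.
Block 2, plot 3 is narrowed to {A, D, E, F}.
If it were A, then block 4, plot 3 would be left with no valid symbol.
If it were D, then block 4, plot 3 would be left with no valid symbol.
If it were F, then block 4, plot 3 would be left with no valid symbol.
So block 2, plot 3 must be E.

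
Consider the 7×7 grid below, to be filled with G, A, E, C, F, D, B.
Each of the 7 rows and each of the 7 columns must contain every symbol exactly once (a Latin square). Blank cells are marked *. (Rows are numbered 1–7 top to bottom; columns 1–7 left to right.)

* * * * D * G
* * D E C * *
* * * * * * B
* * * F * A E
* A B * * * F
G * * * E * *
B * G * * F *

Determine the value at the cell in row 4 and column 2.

G

Row 2, column 7: row 2 has {E, C, D} and column 7 has {G, E, F, B}, leaving only A.
Row 2, column 1: row 2 has {A, E, C, D} and column 1 has {G, B}, leaving only F.
Row 4, column 3: row 4 has {A, E, F} and column 3 has {G, D, B}, leaving only C.
Row 4, column 1: row 4 has {A, E, C, F} and column 1 has {G, F, B}, leaving only D.
Row 5, column 5: row 5 has {A, F, B} and column 5 has {E, C, D}, leaving only G.
Row 4, column 5: row 4 has {A, E, C, F, D} and column 5 has {G, E, C, D}, leaving only B.
Row 4 already has {A, E, C, F, D, B} and column 2 already has {A}, so row 4, column 2 must be G.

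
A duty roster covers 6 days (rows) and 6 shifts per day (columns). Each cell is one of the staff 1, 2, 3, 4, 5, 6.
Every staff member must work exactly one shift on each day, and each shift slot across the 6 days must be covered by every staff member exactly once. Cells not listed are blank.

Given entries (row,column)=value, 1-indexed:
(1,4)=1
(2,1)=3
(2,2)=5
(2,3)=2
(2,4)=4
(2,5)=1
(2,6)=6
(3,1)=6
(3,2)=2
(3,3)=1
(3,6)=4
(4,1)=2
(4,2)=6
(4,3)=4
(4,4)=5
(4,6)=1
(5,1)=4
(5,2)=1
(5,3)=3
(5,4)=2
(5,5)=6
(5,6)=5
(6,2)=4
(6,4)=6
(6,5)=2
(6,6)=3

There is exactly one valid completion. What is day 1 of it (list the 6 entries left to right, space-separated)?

5 3 6 1 4 2

Day 1, shift 1: day 1 has {1} and shift 1 has {2, 3, 4, 6}, leaving only 5.
Day 1, shift 2: day 1 has {1, 5} and shift 2 has {1, 2, 4, 5, 6}, leaving only 3.
Day 1, shift 3: day 1 has {1, 3, 5} and shift 3 has {1, 2, 3, 4}, leaving only 6.
Day 1, shift 5: day 1 has {1, 3, 5, 6} and shift 5 has {1, 2, 6}, leaving only 4.
Day 1, shift 6: day 1 has {1, 3, 4, 5, 6} and shift 6 has {1, 3, 4, 5, 6}, leaving only 2.
So day 1 reads: 5 3 6 1 4 2.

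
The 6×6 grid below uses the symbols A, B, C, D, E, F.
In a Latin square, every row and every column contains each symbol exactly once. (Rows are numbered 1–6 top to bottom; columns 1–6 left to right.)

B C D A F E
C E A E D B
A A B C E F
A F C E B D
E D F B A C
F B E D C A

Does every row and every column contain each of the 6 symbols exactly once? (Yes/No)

Row 3 contains A twice (at columns 1 and 2); row 2 is also not a permutation.

No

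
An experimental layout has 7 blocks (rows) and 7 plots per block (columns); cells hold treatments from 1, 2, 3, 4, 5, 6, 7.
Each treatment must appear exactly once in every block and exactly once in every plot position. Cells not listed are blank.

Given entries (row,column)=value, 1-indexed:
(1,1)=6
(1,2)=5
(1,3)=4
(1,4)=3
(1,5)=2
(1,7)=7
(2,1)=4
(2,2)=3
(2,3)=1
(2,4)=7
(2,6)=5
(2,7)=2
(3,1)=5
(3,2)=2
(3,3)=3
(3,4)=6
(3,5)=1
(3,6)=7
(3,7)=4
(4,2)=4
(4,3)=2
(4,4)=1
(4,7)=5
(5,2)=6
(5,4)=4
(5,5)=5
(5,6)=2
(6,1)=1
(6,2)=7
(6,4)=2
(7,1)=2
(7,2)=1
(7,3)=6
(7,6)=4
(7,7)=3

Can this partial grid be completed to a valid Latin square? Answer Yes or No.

No block or plot among the givens repeats a symbol, and propagating forced cells runs into no contradiction.
One valid completion exists (for instance, 6 5 4 3 2 1 7 / 4 3 1 7 6 5 2 / 5 2 3 6 1 7 4 / 7 4 2 1 3 6 5 / 3 6 7 4 5 2 1 / 1 7 5 2 4 3 6 / 2 1 6 5 7 4 3).

Yes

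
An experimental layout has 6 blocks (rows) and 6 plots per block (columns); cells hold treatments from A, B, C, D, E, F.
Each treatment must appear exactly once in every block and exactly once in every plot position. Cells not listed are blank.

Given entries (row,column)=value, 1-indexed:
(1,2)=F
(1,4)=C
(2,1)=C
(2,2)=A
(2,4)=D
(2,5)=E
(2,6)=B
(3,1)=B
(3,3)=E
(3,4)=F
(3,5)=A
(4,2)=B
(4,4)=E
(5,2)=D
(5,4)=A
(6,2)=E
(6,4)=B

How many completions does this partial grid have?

20

Block 1, plot 1: eliminating its block and plot leaves {A, D, E}.
Block 1, plot 3: eliminating its block and plot leaves {A, B, D}.
Block 1, plot 5: eliminating its block and plot leaves {B, D}.
Block 1, plot 6: eliminating its block and plot leaves {A, D, E}.
Block 2, plot 3: eliminating its block and plot leaves {F}.
Block 3, plot 2: eliminating its block and plot leaves {C}.
Block 3, plot 6: eliminating its block and plot leaves {C, D}.
Block 4, plot 1: eliminating its block and plot leaves {A, D, F}.
Block 4, plot 3: eliminating its block and plot leaves {A, C, D, F}.
Block 4, plot 5: eliminating its block and plot leaves {C, D, F}.
Block 4, plot 6: eliminating its block and plot leaves {A, C, D, F}.
Block 5, plot 1: eliminating its block and plot leaves {E, F}.
Block 5, plot 3: eliminating its block and plot leaves {B, C, F}.
Block 5, plot 5: eliminating its block and plot leaves {B, C, F}.
Block 5, plot 6: eliminating its block and plot leaves {C, E, F}.
Block 6, plot 1: eliminating its block and plot leaves {A, D, F}.
Block 6, plot 3: eliminating its block and plot leaves {A, C, D, F}.
Block 6, plot 5: eliminating its block and plot leaves {C, D, F}.
Block 6, plot 6: eliminating its block and plot leaves {A, C, D, F}.
Enumerating the assignments across these blanks that avoid any block or plot repeat gives 20 completions.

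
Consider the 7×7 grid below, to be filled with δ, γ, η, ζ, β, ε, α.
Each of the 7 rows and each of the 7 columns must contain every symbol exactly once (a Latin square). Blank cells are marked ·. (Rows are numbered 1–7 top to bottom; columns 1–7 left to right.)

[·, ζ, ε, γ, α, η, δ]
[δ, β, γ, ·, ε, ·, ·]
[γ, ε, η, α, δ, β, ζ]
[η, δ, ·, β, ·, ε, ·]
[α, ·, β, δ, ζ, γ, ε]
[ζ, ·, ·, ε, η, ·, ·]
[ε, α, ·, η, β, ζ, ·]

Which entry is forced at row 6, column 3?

α

Row 1, column 1: row 1 has {δ, γ, η, ζ, ε, α} and column 1 has {δ, γ, η, ζ, ε, α}, leaving only β.
Row 2, column 4: row 2 has {δ, γ, β, ε} and column 4 has {δ, γ, η, β, ε, α}, leaving only ζ.
Row 2, column 6: row 2 has {δ, γ, ζ, β, ε} and column 6 has {γ, η, ζ, β, ε}, leaving only α.
Row 2, column 7: row 2 has {δ, γ, ζ, β, ε, α} and column 7 has {δ, ζ, ε}, leaving only η.
Row 4, column 5: row 4 has {δ, η, β, ε} and column 5 has {δ, η, ζ, β, ε, α}, leaving only γ.
Row 4, column 7: row 4 has {δ, γ, η, β, ε} and column 7 has {δ, η, ζ, ε}, leaving only α.
Row 4, column 3: row 4 has {δ, γ, η, β, ε, α} and column 3 has {γ, η, β, ε}, leaving only ζ.
Row 5, column 2: row 5 has {δ, γ, ζ, β, ε, α} and column 2 has {δ, ζ, β, ε, α}, leaving only η.
Row 6, column 2: row 6 has {η, ζ, ε} and column 2 has {δ, η, ζ, β, ε, α}, leaving only γ.
Row 6, column 6: row 6 has {γ, η, ζ, ε} and column 6 has {γ, η, ζ, β, ε, α}, leaving only δ.
Row 6 already has {δ, γ, η, ζ, ε} and column 3 already has {γ, η, ζ, β, ε}, so row 6, column 3 must be α.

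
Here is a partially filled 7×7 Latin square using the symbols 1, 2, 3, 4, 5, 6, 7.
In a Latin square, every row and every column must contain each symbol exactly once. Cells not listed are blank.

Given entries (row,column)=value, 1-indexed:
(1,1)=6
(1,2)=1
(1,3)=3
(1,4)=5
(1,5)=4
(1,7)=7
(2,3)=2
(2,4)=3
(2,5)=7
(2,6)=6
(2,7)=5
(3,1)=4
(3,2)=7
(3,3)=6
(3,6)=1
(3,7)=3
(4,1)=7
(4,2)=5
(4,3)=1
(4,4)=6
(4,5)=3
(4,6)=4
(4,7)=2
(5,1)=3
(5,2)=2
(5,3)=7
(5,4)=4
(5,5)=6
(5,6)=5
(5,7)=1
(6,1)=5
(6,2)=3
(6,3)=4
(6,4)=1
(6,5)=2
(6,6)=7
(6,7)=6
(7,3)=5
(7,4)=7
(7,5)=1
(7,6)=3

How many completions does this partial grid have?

1

Row 1, column 6: eliminating its row and column leaves {2}.
Row 2, column 1: eliminating its row and column leaves {1}.
Row 2, column 2: eliminating its row and column leaves {4}.
Row 3, column 4: eliminating its row and column leaves {2}.
Row 3, column 5: eliminating its row and column leaves {5}.
Row 7, column 1: eliminating its row and column leaves {2}.
Row 7, column 2: eliminating its row and column leaves {4, 6}.
Row 7, column 7: eliminating its row and column leaves {4}.
Only one assignment across all blanks avoids any row or column repeat, giving 1 completion.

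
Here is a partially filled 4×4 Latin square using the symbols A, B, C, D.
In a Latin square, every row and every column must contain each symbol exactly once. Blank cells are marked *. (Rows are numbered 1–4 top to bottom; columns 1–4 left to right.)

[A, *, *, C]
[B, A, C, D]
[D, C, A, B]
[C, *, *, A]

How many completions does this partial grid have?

Row 1, column 2: eliminating its row and column leaves {B, D}.
Row 1, column 3: eliminating its row and column leaves {B, D}.
Row 4, column 2: eliminating its row and column leaves {B, D}.
Row 4, column 3: eliminating its row and column leaves {B, D}.
Enumerating the assignments across these blanks that avoid any row or column repeat gives 2 completions.

2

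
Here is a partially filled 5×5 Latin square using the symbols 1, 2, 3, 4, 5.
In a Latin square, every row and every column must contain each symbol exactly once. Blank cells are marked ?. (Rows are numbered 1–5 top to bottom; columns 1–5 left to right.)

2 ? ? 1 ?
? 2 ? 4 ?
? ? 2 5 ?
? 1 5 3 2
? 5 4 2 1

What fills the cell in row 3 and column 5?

Row 1, column 3: row 1 has {1, 2} and column 3 has {2, 4, 5}, leaving only 3.
Row 1, column 2: row 1 has {1, 2, 3} and column 2 has {1, 2, 5}, leaving only 4.
Row 1, column 5: row 1 has {1, 2, 3, 4} and column 5 has {1, 2}, leaving only 5.
Row 2, column 3: row 2 has {2, 4} and column 3 has {2, 3, 4, 5}, leaving only 1.
Row 2, column 5: row 2 has {1, 2, 4} and column 5 has {1, 2, 5}, leaving only 3.
Row 3 already has {2, 5} and column 5 already has {1, 2, 3, 5}, so row 3, column 5 must be 4.

4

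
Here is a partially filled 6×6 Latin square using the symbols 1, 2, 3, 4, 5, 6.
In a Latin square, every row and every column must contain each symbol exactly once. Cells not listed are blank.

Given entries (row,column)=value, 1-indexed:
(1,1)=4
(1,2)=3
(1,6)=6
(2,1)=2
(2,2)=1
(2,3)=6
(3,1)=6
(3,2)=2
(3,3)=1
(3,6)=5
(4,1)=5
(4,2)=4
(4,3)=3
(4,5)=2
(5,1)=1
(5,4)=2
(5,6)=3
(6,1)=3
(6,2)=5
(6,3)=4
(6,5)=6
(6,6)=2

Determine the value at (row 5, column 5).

Row 2, column 6: row 2 has {1, 2, 6} and column 6 has {2, 3, 5, 6}, leaving only 4.
Row 4, column 6: row 4 has {2, 3, 4, 5} and column 6 has {2, 3, 4, 5, 6}, leaving only 1.
Row 4, column 4: row 4 has {1, 2, 3, 4, 5} and column 4 has {2}, leaving only 6.
Row 5, column 2: row 5 has {1, 2, 3} and column 2 has {1, 2, 3, 4, 5}, leaving only 6.
Row 5, column 3: row 5 has {1, 2, 3, 6} and column 3 has {1, 3, 4, 6}, leaving only 5.
Row 5 already has {1, 2, 3, 5, 6} and column 5 already has {2, 6}, so row 5, column 5 must be 4.

4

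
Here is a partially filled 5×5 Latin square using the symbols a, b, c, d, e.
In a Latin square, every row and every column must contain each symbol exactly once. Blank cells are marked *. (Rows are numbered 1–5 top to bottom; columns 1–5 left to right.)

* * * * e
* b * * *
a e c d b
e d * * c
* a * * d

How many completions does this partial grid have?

Row 1, column 1: eliminating its row and column leaves {b, c, d}.
Row 1, column 2: eliminating its row and column leaves {c}.
Row 1, column 3: eliminating its row and column leaves {a, b, d}.
Row 1, column 4: eliminating its row and column leaves {a, b, c}.
Row 2, column 1: eliminating its row and column leaves {c, d}.
Row 2, column 3: eliminating its row and column leaves {a, d, e}.
Row 2, column 4: eliminating its row and column leaves {a, c, e}.
Row 2, column 5: eliminating its row and column leaves {a}.
Row 4, column 3: eliminating its row and column leaves {a, b}.
Row 4, column 4: eliminating its row and column leaves {a, b}.
Row 5, column 1: eliminating its row and column leaves {b, c}.
Row 5, column 3: eliminating its row and column leaves {b, e}.
Row 5, column 4: eliminating its row and column leaves {b, c, e}.
Enumerating the assignments across these blanks that avoid any row or column repeat gives 3 completions.

3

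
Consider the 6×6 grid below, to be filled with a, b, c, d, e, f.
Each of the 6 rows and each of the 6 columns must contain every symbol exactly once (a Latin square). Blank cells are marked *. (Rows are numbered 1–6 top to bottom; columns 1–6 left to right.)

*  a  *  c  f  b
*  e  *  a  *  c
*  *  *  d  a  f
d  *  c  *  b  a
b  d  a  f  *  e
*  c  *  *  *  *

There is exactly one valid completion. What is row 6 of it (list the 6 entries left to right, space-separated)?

Row 6, column 6: row 6 has {c} and column 6 has {a, b, c, e, f}, leaving only d.
Row 6, column 5: row 6 has {c, d} and column 5 has {a, b, f}, leaving only e.
Row 6, column 4: row 6 has {c, d, e} and column 4 has {a, c, d, f}, leaving only b.
Row 6, column 3: row 6 has {b, c, d, e} and column 3 has {a, c}, leaving only f.
Row 6, column 1: row 6 has {b, c, d, e, f} and column 1 has {b, d}, leaving only a.
So row 6 reads: a c f b e d.

a c f b e d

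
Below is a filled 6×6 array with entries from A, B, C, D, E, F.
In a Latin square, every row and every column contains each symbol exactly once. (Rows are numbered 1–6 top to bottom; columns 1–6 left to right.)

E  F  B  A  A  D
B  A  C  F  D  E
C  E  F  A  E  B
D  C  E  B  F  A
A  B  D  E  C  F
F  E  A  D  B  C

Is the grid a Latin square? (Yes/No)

No

Row 1 contains A twice (at columns 4 and 5); row 3 is also not a permutation.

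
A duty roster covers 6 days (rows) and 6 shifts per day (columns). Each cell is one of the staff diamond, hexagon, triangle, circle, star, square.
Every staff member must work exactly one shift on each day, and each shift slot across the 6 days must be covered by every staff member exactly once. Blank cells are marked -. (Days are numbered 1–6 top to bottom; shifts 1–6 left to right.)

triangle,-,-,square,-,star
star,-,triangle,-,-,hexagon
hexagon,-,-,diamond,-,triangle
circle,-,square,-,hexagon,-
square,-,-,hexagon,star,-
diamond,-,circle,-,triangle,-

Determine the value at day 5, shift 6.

Day 2, shift 4: day 2 has {hexagon, triangle, star} and shift 4 has {diamond, hexagon, square}, leaving only circle.
Day 3, shift 3: day 3 has {diamond, hexagon, triangle} and shift 3 has {triangle, circle, square}, leaving only star.
Day 4, shift 6: day 4 has {hexagon, circle, square} and shift 6 has {hexagon, triangle, star}, leaving only diamond.
Day 5 already has {hexagon, star, square} and shift 6 already has {diamond, hexagon, triangle, star}, so day 5, shift 6 must be circle.

circle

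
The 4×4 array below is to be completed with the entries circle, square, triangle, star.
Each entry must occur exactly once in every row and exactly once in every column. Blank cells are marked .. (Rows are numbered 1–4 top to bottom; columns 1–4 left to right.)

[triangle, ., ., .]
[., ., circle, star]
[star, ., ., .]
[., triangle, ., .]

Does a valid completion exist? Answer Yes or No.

Row 2, column 1: row 2 has {circle, star} and column 1 has {triangle, star}, so it must be square.
Now row 2, column 2: row 2 together with column 2 already contain {circle, square, triangle, star} — every symbol — so nothing can go there. The grid has no valid completion.

No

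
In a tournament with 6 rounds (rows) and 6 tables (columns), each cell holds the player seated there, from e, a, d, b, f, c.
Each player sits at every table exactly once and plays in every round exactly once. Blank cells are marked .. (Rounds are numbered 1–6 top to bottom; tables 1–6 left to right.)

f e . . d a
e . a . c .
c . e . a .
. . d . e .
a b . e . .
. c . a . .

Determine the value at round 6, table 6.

Round 4, table 1: round 4 has {e, d} and table 1 has {e, a, f, c}, leaving only b.
Round 5, table 5: round 5 has {e, a, b} and table 5 has {e, a, d, c}, leaving only f.
Round 5, table 3: round 5 has {e, a, b, f} and table 3 has {e, a, d}, leaving only c.
Round 1, table 3: round 1 has {e, a, d, f} and table 3 has {e, a, d, c}, leaving only b.
Round 1, table 4: round 1 has {e, a, d, b, f} and table 4 has {e, a}, leaving only c.
Round 4, table 4: round 4 has {e, d, b} and table 4 has {e, a, c}, leaving only f.
Round 4, table 2: round 4 has {e, d, b, f} and table 2 has {e, b, c}, leaving only a.
Round 4, table 6: round 4 has {e, a, d, b, f} and table 6 has {a}, leaving only c.
Round 5, table 6: round 5 has {e, a, b, f, c} and table 6 has {a, c}, leaving only d.
Round 6, table 1: round 6 has {a, c} and table 1 has {e, a, b, f, c}, leaving only d.
Round 6, table 3: round 6 has {a, d, c} and table 3 has {e, a, d, b, c}, leaving only f.
Round 6, table 5: round 6 has {a, d, f, c} and table 5 has {e, a, d, f, c}, leaving only b.
Round 6 already has {a, d, b, f, c} and table 6 already has {a, d, c}, so round 6, table 6 must be e.

e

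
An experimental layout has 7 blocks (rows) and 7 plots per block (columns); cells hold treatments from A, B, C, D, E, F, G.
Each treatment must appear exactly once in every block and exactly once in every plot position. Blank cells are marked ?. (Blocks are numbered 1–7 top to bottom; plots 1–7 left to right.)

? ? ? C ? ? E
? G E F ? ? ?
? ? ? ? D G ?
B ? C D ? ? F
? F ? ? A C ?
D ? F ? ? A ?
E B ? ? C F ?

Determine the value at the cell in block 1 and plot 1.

Block 2, plot 5: block 2 has {E, F, G} and plot 5 has {A, C, D}, leaving only B.
Block 2, plot 6: block 2 has {B, E, F, G} and plot 6 has {A, C, F, G}, leaving only D.
Block 1, plot 6: block 1 has {C, E} and plot 6 has {A, C, D, F, G}, leaving only B.
Block 4, plot 6: block 4 has {B, C, D, F} and plot 6 has {A, B, C, D, F, G}, leaving only E.
Block 4, plot 2: block 4 has {B, C, D, E, F} and plot 2 has {B, F, G}, leaving only A.
Block 1, plot 2: block 1 has {B, C, E} and plot 2 has {A, B, F, G}, leaving only D.
Block 4, plot 5: block 4 has {A, B, C, D, E, F} and plot 5 has {A, B, C, D}, leaving only G.
Block 1, plot 5: block 1 has {B, C, D, E} and plot 5 has {A, B, C, D, G}, leaving only F.
Block 5, plot 1: block 5 has {A, C, F} and plot 1 has {B, D, E}, leaving only G.
Block 1 already has {B, C, D, E, F} and plot 1 already has {B, D, E, G}, so block 1, plot 1 must be A.

A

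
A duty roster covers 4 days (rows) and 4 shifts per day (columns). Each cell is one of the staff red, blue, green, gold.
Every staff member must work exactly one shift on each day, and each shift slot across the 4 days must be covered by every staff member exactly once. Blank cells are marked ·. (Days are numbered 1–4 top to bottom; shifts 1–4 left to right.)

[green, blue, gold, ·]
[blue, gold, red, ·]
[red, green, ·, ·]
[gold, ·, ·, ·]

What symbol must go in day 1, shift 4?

red

Day 1 already has {blue, green, gold} and shift 4 already has {}, so day 1, shift 4 must be red.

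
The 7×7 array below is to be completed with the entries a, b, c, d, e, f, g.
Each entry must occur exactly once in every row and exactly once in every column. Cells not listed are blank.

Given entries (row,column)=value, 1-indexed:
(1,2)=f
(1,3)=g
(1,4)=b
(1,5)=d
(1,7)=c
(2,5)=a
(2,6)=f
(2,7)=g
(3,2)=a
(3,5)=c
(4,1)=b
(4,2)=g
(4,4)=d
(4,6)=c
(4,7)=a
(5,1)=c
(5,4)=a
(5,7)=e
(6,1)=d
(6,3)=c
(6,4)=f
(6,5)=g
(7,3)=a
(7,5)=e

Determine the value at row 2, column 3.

d

Row 2, column 1: row 2 has {a, f, g} and column 1 has {b, c, d}, leaving only e.
Row 1, column 1: row 1 has {b, c, d, f, g} and column 1 has {b, c, d, e}, leaving only a.
Row 1, column 6: row 1 has {a, b, c, d, f, g} and column 6 has {c, f}, leaving only e.
Row 2, column 4: row 2 has {a, e, f, g} and column 4 has {a, b, d, f}, leaving only c.
Row 4, column 5: row 4 has {a, b, c, d, g} and column 5 has {a, c, d, e, g}, leaving only f.
Row 4, column 3: row 4 has {a, b, c, d, f, g} and column 3 has {a, c, g}, leaving only e.
Row 5, column 5: row 5 has {a, c, e} and column 5 has {a, c, d, e, f, g}, leaving only b.
Row 5, column 2: row 5 has {a, b, c, e} and column 2 has {a, f, g}, leaving only d.
Row 2, column 2: row 2 has {a, c, e, f, g} and column 2 has {a, d, f, g}, leaving only b.
Row 2 already has {a, b, c, e, f, g} and column 3 already has {a, c, e, g}, so row 2, column 3 must be d.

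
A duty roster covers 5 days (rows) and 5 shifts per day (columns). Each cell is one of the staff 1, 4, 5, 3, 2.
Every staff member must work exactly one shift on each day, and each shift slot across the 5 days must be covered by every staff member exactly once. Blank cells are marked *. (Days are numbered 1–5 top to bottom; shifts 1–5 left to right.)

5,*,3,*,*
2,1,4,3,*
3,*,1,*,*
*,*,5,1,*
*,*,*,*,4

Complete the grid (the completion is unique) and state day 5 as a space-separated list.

Day 5, shift 1: day 5 has {4} and shift 1 has {5, 3, 2}, leaving only 1.
Day 5, shift 3: day 5 has {1, 4} and shift 3 has {1, 4, 5, 3}, leaving only 2.
Day 5, shift 4: day 5 has {1, 4, 2} and shift 4 has {1, 3}, leaving only 5.
Day 5, shift 2: day 5 has {1, 4, 5, 2} and shift 2 has {1}, leaving only 3.
So day 5 reads: 1 3 2 5 4.

1 3 2 5 4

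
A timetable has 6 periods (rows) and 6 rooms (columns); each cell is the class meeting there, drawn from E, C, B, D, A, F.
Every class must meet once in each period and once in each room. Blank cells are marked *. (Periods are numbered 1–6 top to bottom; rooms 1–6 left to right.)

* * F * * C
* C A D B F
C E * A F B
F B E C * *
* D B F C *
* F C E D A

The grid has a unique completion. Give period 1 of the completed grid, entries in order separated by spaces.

D A F B E C

Period 1, room 2: period 1 has {C, F} and room 2 has {E, C, B, D, F}, leaving only A.
Period 1, room 4: period 1 has {C, A, F} and room 4 has {E, C, D, A, F}, leaving only B.
Period 1, room 5: period 1 has {C, B, A, F} and room 5 has {C, B, D, F}, leaving only E.
Period 1, room 1: period 1 has {E, C, B, A, F} and room 1 has {C, F}, leaving only D.
So period 1 reads: D A F B E C.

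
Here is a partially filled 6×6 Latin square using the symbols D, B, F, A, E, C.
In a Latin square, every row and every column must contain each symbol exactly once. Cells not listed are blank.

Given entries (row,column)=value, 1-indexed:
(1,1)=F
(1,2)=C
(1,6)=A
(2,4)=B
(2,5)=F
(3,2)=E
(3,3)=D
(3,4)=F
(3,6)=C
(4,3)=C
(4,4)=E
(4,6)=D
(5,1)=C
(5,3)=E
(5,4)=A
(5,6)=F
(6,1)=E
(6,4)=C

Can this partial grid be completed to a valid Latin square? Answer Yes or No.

Row 1, column 3: row 1 has {F, A, C} and column 3 has {D, E, C}, so it must be B.
Row 1, column 4: row 1 has {B, F, A, C} and column 4 has {B, F, A, E, C}, so it must be D.
Row 1, column 5: row 1 has {D, B, F, A, C} and column 5 has {F}, so it must be E.
Row 2, column 3: row 2 has {B, F} and column 3 has {D, B, E, C}, so it must be A.
Row 2, column 1: row 2 has {B, F, A} and column 1 has {F, E, C}, so it must be D.
Now row 2, column 2: row 2 together with column 2 already contain {D, B, F, A, E, C} — every symbol — so nothing can go there. The grid has no valid completion.

No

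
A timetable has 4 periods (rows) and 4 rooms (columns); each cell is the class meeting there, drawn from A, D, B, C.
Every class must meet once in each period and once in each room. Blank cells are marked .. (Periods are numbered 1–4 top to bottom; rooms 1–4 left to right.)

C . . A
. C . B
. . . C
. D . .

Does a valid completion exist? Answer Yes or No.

Period 4, room 4: period 4 together with room 4 already contain {A, D, B, C} — every symbol — so nothing can go there. The grid has no valid completion.

No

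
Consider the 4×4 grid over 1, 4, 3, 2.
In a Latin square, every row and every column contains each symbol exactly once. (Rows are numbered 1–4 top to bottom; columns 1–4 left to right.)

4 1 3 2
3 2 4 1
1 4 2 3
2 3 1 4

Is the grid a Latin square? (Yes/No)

Yes

Each row is a permutation of the 4 symbols, and so is each column.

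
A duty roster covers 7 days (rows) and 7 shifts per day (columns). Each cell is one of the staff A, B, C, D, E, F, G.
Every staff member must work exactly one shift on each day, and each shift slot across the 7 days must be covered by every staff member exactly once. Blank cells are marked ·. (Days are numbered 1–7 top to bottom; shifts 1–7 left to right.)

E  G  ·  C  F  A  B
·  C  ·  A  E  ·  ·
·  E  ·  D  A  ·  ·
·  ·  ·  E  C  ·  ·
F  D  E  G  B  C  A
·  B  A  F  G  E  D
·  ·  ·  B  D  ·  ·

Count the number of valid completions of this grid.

Day 1, shift 3: eliminating its day and shift leaves {D}.
Day 2, shift 1: eliminating its day and shift leaves {B, D, G}.
Day 2, shift 3: eliminating its day and shift leaves {B, D, F, G}.
Day 2, shift 6: eliminating its day and shift leaves {B, D, F, G}.
Day 2, shift 7: eliminating its day and shift leaves {F, G}.
Day 3, shift 1: eliminating its day and shift leaves {B, C, G}.
Day 3, shift 3: eliminating its day and shift leaves {B, C, F, G}.
Day 3, shift 6: eliminating its day and shift leaves {B, F, G}.
Day 3, shift 7: eliminating its day and shift leaves {C, F, G}.
Day 4, shift 1: eliminating its day and shift leaves {A, B, D, G}.
Day 4, shift 2: eliminating its day and shift leaves {A, F}.
Day 4, shift 3: eliminating its day and shift leaves {B, D, F, G}.
Day 4, shift 6: eliminating its day and shift leaves {B, D, F, G}.
Day 4, shift 7: eliminating its day and shift leaves {F, G}.
Day 6, shift 1: eliminating its day and shift leaves {C}.
Day 7, shift 1: eliminating its day and shift leaves {A, C, G}.
Day 7, shift 2: eliminating its day and shift leaves {A, F}.
Day 7, shift 3: eliminating its day and shift leaves {C, F, G}.
Day 7, shift 6: eliminating its day and shift leaves {F, G}.
Day 7, shift 7: eliminating its day and shift leaves {C, E, F, G}.
Enumerating the assignments across these blanks that avoid any day or shift repeat gives 9 completions.

9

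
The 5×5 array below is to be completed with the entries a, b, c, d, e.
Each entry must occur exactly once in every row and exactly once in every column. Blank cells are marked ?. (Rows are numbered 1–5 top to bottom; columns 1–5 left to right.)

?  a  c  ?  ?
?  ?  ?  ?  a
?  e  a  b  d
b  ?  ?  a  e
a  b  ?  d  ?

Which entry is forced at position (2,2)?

d

Row 1, column 4: row 1 has {a, c} and column 4 has {a, b, d}, leaving only e.
Row 1, column 1: row 1 has {a, c, e} and column 1 has {a, b}, leaving only d.
Row 1, column 5: row 1 has {a, c, d, e} and column 5 has {a, d, e}, leaving only b.
Row 2, column 4: row 2 has {a} and column 4 has {a, b, d, e}, leaving only c.
Row 2 already has {a, c} and column 2 already has {a, b, e}, so row 2, column 2 must be d.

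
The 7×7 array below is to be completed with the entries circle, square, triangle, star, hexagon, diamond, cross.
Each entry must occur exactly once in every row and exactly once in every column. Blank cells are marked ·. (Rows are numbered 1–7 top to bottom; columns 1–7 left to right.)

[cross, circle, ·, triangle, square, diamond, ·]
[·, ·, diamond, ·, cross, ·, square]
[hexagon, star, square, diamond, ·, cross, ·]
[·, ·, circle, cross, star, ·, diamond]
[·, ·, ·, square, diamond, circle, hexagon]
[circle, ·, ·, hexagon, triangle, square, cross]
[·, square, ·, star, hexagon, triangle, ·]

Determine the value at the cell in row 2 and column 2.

Row 1, column 7: row 1 has {circle, square, triangle, diamond, cross} and column 7 has {square, hexagon, diamond, cross}, leaving only star.
Row 1, column 3: row 1 has {circle, square, triangle, star, diamond, cross} and column 3 has {circle, square, diamond}, leaving only hexagon.
Row 2, column 4: row 2 has {square, diamond, cross} and column 4 has {square, triangle, star, hexagon, diamond, cross}, leaving only circle.
Row 3, column 5: row 3 has {square, star, hexagon, diamond, cross} and column 5 has {square, triangle, star, hexagon, diamond, cross}, leaving only circle.
Row 3, column 7: row 3 has {circle, square, star, hexagon, diamond, cross} and column 7 has {square, star, hexagon, diamond, cross}, leaving only triangle.
Row 4, column 6: row 4 has {circle, star, diamond, cross} and column 6 has {circle, square, triangle, diamond, cross}, leaving only hexagon.
Row 2, column 6: row 2 has {circle, square, diamond, cross} and column 6 has {circle, square, triangle, hexagon, diamond, cross}, leaving only star.
Row 2, column 1: row 2 has {circle, square, star, diamond, cross} and column 1 has {circle, hexagon, cross}, leaving only triangle.
Row 2 already has {circle, square, triangle, star, diamond, cross} and column 2 already has {circle, square, star}, so row 2, column 2 must be hexagon.

hexagon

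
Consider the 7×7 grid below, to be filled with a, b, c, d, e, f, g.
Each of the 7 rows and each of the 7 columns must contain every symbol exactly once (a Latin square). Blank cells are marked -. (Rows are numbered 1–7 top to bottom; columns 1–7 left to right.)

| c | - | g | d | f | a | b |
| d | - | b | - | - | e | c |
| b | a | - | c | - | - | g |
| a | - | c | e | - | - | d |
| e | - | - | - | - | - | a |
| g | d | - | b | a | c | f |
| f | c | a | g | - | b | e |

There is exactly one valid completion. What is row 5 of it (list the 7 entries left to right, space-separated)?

e b d f c g a

Row 5, column 4: row 5 has {a, e} and column 4 has {b, c, d, e, g}, leaving only f.
Row 5, column 3: row 5 has {a, e, f} and column 3 has {a, b, c, g}, leaving only d.
Row 5, column 6: row 5 has {a, d, e, f} and column 6 has {a, b, c, e}, leaving only g.
Row 5, column 2: row 5 has {a, d, e, f, g} and column 2 has {a, c, d}, leaving only b.
Row 5, column 5: row 5 has {a, b, d, e, f, g} and column 5 has {a, f}, leaving only c.
So row 5 reads: e b d f c g a.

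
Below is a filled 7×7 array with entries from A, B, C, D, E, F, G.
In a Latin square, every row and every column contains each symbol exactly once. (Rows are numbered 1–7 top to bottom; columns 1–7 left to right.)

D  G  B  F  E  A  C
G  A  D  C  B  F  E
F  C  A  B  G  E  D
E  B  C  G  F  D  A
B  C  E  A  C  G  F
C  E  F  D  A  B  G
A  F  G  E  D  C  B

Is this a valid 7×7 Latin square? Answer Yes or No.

Row 5 contains C twice (at columns 2 and 5), so it is not a permutation.

No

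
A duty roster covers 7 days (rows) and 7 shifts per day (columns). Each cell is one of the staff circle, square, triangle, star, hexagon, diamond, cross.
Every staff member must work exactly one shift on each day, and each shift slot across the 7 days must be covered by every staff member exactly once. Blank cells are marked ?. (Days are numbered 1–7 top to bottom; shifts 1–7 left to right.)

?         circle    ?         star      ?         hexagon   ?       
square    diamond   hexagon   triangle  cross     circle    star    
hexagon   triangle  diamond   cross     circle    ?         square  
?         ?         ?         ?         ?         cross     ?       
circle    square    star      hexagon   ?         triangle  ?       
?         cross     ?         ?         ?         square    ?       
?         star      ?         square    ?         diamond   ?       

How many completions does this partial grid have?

Day 1, shift 1: eliminating its day and shift leaves {triangle, diamond, cross}.
Day 1, shift 3: eliminating its day and shift leaves {square, triangle, cross}.
Day 1, shift 5: eliminating its day and shift leaves {square, triangle, diamond}.
Day 1, shift 7: eliminating its day and shift leaves {triangle, diamond, cross}.
Day 3, shift 6: eliminating its day and shift leaves {star}.
Day 4, shift 1: eliminating its day and shift leaves {triangle, star, diamond}.
Day 4, shift 2: eliminating its day and shift leaves {hexagon}.
Day 4, shift 3: eliminating its day and shift leaves {circle, square, triangle}.
Day 4, shift 4: eliminating its day and shift leaves {circle, diamond}.
Day 4, shift 5: eliminating its day and shift leaves {square, triangle, star, hexagon, diamond}.
Day 4, shift 7: eliminating its day and shift leaves {circle, triangle, hexagon, diamond}.
Day 5, shift 5: eliminating its day and shift leaves {diamond}.
Day 5, shift 7: eliminating its day and shift leaves {diamond, cross}.
Day 6, shift 1: eliminating its day and shift leaves {triangle, star, diamond}.
Day 6, shift 3: eliminating its day and shift leaves {circle, triangle}.
Day 6, shift 4: eliminating its day and shift leaves {circle, diamond}.
Day 6, shift 5: eliminating its day and shift leaves {triangle, star, hexagon, diamond}.
Day 6, shift 7: eliminating its day and shift leaves {circle, triangle, hexagon, diamond}.
Day 7, shift 1: eliminating its day and shift leaves {triangle, cross}.
Day 7, shift 3: eliminating its day and shift leaves {circle, triangle, cross}.
Day 7, shift 5: eliminating its day and shift leaves {triangle, hexagon}.
Day 7, shift 7: eliminating its day and shift leaves {circle, triangle, hexagon, cross}.
Enumerating the assignments across these blanks that avoid any day or shift repeat gives 9 completions.

9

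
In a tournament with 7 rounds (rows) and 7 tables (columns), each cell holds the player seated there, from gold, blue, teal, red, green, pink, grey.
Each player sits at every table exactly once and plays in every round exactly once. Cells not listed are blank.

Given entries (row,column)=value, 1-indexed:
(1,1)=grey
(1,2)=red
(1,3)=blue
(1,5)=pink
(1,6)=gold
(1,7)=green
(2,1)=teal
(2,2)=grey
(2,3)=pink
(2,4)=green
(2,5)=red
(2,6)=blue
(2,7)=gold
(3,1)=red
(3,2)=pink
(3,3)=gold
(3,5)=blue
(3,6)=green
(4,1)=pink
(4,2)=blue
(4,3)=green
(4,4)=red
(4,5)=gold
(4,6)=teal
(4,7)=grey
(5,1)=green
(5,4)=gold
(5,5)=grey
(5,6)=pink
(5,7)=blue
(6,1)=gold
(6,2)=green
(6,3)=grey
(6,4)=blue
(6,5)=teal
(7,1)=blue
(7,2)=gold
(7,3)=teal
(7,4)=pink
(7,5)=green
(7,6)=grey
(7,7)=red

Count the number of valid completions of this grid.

1

Round 1, table 4: eliminating its round and table leaves {teal}.
Round 3, table 4: eliminating its round and table leaves {teal, grey}.
Round 3, table 7: eliminating its round and table leaves {teal}.
Round 5, table 2: eliminating its round and table leaves {teal}.
Round 5, table 3: eliminating its round and table leaves {red}.
Round 6, table 6: eliminating its round and table leaves {red}.
Round 6, table 7: eliminating its round and table leaves {pink}.
Only one assignment across all blanks avoids any round or table repeat, giving 1 completion.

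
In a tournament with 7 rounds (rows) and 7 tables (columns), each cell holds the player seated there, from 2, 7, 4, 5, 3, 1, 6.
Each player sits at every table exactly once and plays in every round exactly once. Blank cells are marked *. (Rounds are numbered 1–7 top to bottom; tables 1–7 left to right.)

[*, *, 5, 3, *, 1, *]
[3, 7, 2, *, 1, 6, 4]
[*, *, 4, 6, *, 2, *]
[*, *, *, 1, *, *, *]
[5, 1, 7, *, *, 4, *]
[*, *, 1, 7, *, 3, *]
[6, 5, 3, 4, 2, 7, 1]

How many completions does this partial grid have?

Round 1, table 1: eliminating its round and table leaves {2, 7, 4}.
Round 1, table 2: eliminating its round and table leaves {2, 4, 6}.
Round 1, table 5: eliminating its round and table leaves {7, 4, 6}.
Round 1, table 7: eliminating its round and table leaves {2, 7, 6}.
Round 2, table 4: eliminating its round and table leaves {5}.
Round 3, table 1: eliminating its round and table leaves {7, 1}.
Round 3, table 2: eliminating its round and table leaves {3}.
Round 3, table 5: eliminating its round and table leaves {7, 5, 3}.
Round 3, table 7: eliminating its round and table leaves {7, 5, 3}.
Round 4, table 1: eliminating its round and table leaves {2, 7, 4}.
Round 4, table 2: eliminating its round and table leaves {2, 4, 3, 6}.
Round 4, table 3: eliminating its round and table leaves {6}.
Round 4, table 5: eliminating its round and table leaves {7, 4, 5, 3, 6}.
Round 4, table 6: eliminating its round and table leaves {5}.
Round 4, table 7: eliminating its round and table leaves {2, 7, 5, 3, 6}.
Round 5, table 4: eliminating its round and table leaves {2}.
Round 5, table 5: eliminating its round and table leaves {3, 6}.
Round 5, table 7: eliminating its round and table leaves {2, 3, 6}.
Round 6, table 1: eliminating its round and table leaves {2, 4}.
Round 6, table 2: eliminating its round and table leaves {2, 4, 6}.
Round 6, table 5: eliminating its round and table leaves {4, 5, 6}.
Round 6, table 7: eliminating its round and table leaves {2, 5, 6}.
Enumerating the assignments across these blanks that avoid any round or table repeat gives 10 completions.

10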